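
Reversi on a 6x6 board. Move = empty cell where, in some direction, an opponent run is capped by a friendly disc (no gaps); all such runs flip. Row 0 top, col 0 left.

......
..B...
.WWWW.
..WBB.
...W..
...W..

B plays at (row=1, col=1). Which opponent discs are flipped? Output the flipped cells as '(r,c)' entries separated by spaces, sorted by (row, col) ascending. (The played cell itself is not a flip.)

Dir NW: first cell '.' (not opp) -> no flip
Dir N: first cell '.' (not opp) -> no flip
Dir NE: first cell '.' (not opp) -> no flip
Dir W: first cell '.' (not opp) -> no flip
Dir E: first cell 'B' (not opp) -> no flip
Dir SW: first cell '.' (not opp) -> no flip
Dir S: opp run (2,1), next='.' -> no flip
Dir SE: opp run (2,2) capped by B -> flip

Answer: (2,2)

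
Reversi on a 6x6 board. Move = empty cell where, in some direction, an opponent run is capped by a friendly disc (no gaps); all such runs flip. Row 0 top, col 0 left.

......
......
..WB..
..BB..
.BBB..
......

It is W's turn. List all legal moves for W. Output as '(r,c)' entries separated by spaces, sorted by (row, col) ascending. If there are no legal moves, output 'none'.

Answer: (2,4) (4,4) (5,2)

Derivation:
(1,2): no bracket -> illegal
(1,3): no bracket -> illegal
(1,4): no bracket -> illegal
(2,1): no bracket -> illegal
(2,4): flips 1 -> legal
(3,0): no bracket -> illegal
(3,1): no bracket -> illegal
(3,4): no bracket -> illegal
(4,0): no bracket -> illegal
(4,4): flips 1 -> legal
(5,0): no bracket -> illegal
(5,1): no bracket -> illegal
(5,2): flips 2 -> legal
(5,3): no bracket -> illegal
(5,4): no bracket -> illegal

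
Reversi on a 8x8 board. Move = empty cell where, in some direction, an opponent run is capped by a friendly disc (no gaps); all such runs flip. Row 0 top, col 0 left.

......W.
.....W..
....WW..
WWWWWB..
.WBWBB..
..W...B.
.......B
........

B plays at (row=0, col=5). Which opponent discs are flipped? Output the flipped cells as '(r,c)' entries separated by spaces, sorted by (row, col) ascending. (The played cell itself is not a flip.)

Answer: (1,5) (2,5)

Derivation:
Dir NW: edge -> no flip
Dir N: edge -> no flip
Dir NE: edge -> no flip
Dir W: first cell '.' (not opp) -> no flip
Dir E: opp run (0,6), next='.' -> no flip
Dir SW: first cell '.' (not opp) -> no flip
Dir S: opp run (1,5) (2,5) capped by B -> flip
Dir SE: first cell '.' (not opp) -> no flip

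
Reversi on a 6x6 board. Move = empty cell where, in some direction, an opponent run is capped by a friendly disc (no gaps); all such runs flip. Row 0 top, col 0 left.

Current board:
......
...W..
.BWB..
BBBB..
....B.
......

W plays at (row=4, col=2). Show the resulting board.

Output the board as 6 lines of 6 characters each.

Place W at (4,2); scan 8 dirs for brackets.
Dir NW: opp run (3,1), next='.' -> no flip
Dir N: opp run (3,2) capped by W -> flip
Dir NE: opp run (3,3), next='.' -> no flip
Dir W: first cell '.' (not opp) -> no flip
Dir E: first cell '.' (not opp) -> no flip
Dir SW: first cell '.' (not opp) -> no flip
Dir S: first cell '.' (not opp) -> no flip
Dir SE: first cell '.' (not opp) -> no flip
All flips: (3,2)

Answer: ......
...W..
.BWB..
BBWB..
..W.B.
......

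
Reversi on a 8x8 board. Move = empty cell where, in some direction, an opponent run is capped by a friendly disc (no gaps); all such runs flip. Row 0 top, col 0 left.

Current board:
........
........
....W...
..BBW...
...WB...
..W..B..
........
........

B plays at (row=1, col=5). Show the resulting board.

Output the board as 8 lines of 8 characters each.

Answer: ........
.....B..
....B...
..BBW...
...WB...
..W..B..
........
........

Derivation:
Place B at (1,5); scan 8 dirs for brackets.
Dir NW: first cell '.' (not opp) -> no flip
Dir N: first cell '.' (not opp) -> no flip
Dir NE: first cell '.' (not opp) -> no flip
Dir W: first cell '.' (not opp) -> no flip
Dir E: first cell '.' (not opp) -> no flip
Dir SW: opp run (2,4) capped by B -> flip
Dir S: first cell '.' (not opp) -> no flip
Dir SE: first cell '.' (not opp) -> no flip
All flips: (2,4)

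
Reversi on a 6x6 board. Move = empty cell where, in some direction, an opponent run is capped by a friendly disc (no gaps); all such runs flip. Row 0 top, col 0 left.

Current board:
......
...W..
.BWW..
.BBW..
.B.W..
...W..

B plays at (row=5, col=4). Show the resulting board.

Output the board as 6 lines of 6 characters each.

Answer: ......
...W..
.BWW..
.BBW..
.B.B..
...WB.

Derivation:
Place B at (5,4); scan 8 dirs for brackets.
Dir NW: opp run (4,3) capped by B -> flip
Dir N: first cell '.' (not opp) -> no flip
Dir NE: first cell '.' (not opp) -> no flip
Dir W: opp run (5,3), next='.' -> no flip
Dir E: first cell '.' (not opp) -> no flip
Dir SW: edge -> no flip
Dir S: edge -> no flip
Dir SE: edge -> no flip
All flips: (4,3)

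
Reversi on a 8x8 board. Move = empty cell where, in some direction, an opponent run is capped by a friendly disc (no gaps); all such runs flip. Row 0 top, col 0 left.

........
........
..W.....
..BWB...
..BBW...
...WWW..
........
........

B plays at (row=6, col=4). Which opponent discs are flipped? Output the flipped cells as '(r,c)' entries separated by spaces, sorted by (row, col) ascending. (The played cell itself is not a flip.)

Dir NW: opp run (5,3) capped by B -> flip
Dir N: opp run (5,4) (4,4) capped by B -> flip
Dir NE: opp run (5,5), next='.' -> no flip
Dir W: first cell '.' (not opp) -> no flip
Dir E: first cell '.' (not opp) -> no flip
Dir SW: first cell '.' (not opp) -> no flip
Dir S: first cell '.' (not opp) -> no flip
Dir SE: first cell '.' (not opp) -> no flip

Answer: (4,4) (5,3) (5,4)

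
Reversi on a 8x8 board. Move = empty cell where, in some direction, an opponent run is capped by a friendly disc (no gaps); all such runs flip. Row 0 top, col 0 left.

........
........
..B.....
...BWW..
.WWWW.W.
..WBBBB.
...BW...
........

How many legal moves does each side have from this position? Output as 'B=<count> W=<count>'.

Answer: B=12 W=10

Derivation:
-- B to move --
(2,3): no bracket -> illegal
(2,4): flips 2 -> legal
(2,5): no bracket -> illegal
(2,6): flips 2 -> legal
(3,0): flips 2 -> legal
(3,1): flips 1 -> legal
(3,2): flips 1 -> legal
(3,6): flips 3 -> legal
(3,7): flips 1 -> legal
(4,0): no bracket -> illegal
(4,5): no bracket -> illegal
(4,7): no bracket -> illegal
(5,0): no bracket -> illegal
(5,1): flips 2 -> legal
(5,7): no bracket -> illegal
(6,1): no bracket -> illegal
(6,2): no bracket -> illegal
(6,5): flips 1 -> legal
(7,3): flips 1 -> legal
(7,4): flips 1 -> legal
(7,5): flips 1 -> legal
B mobility = 12
-- W to move --
(1,1): flips 2 -> legal
(1,2): no bracket -> illegal
(1,3): no bracket -> illegal
(2,1): no bracket -> illegal
(2,3): flips 1 -> legal
(2,4): flips 1 -> legal
(3,1): no bracket -> illegal
(3,2): flips 1 -> legal
(4,5): no bracket -> illegal
(4,7): no bracket -> illegal
(5,7): flips 4 -> legal
(6,2): flips 2 -> legal
(6,5): flips 1 -> legal
(6,6): flips 2 -> legal
(6,7): no bracket -> illegal
(7,2): no bracket -> illegal
(7,3): flips 2 -> legal
(7,4): flips 1 -> legal
W mobility = 10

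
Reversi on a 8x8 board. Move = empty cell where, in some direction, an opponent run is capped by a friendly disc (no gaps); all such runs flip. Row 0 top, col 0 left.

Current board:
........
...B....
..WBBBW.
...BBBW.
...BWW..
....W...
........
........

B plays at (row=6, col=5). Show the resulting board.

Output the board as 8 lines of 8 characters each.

Place B at (6,5); scan 8 dirs for brackets.
Dir NW: opp run (5,4) capped by B -> flip
Dir N: first cell '.' (not opp) -> no flip
Dir NE: first cell '.' (not opp) -> no flip
Dir W: first cell '.' (not opp) -> no flip
Dir E: first cell '.' (not opp) -> no flip
Dir SW: first cell '.' (not opp) -> no flip
Dir S: first cell '.' (not opp) -> no flip
Dir SE: first cell '.' (not opp) -> no flip
All flips: (5,4)

Answer: ........
...B....
..WBBBW.
...BBBW.
...BWW..
....B...
.....B..
........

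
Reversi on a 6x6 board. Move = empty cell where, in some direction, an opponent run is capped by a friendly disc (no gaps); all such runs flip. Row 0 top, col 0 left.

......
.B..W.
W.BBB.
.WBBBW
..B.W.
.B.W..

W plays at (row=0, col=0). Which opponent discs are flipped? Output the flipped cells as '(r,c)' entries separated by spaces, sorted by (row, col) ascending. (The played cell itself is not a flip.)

Answer: (1,1) (2,2) (3,3)

Derivation:
Dir NW: edge -> no flip
Dir N: edge -> no flip
Dir NE: edge -> no flip
Dir W: edge -> no flip
Dir E: first cell '.' (not opp) -> no flip
Dir SW: edge -> no flip
Dir S: first cell '.' (not opp) -> no flip
Dir SE: opp run (1,1) (2,2) (3,3) capped by W -> flip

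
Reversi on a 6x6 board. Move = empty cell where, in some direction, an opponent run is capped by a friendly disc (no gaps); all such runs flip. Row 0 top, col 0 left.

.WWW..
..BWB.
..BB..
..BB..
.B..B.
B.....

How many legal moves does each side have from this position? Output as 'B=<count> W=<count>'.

Answer: B=1 W=8

Derivation:
-- B to move --
(0,0): no bracket -> illegal
(0,4): flips 1 -> legal
(1,0): no bracket -> illegal
(1,1): no bracket -> illegal
(2,4): no bracket -> illegal
B mobility = 1
-- W to move --
(0,4): no bracket -> illegal
(0,5): no bracket -> illegal
(1,1): flips 1 -> legal
(1,5): flips 1 -> legal
(2,1): flips 1 -> legal
(2,4): no bracket -> illegal
(2,5): flips 1 -> legal
(3,0): no bracket -> illegal
(3,1): flips 1 -> legal
(3,4): flips 2 -> legal
(3,5): no bracket -> illegal
(4,0): no bracket -> illegal
(4,2): flips 3 -> legal
(4,3): flips 2 -> legal
(4,5): no bracket -> illegal
(5,1): no bracket -> illegal
(5,2): no bracket -> illegal
(5,3): no bracket -> illegal
(5,4): no bracket -> illegal
(5,5): no bracket -> illegal
W mobility = 8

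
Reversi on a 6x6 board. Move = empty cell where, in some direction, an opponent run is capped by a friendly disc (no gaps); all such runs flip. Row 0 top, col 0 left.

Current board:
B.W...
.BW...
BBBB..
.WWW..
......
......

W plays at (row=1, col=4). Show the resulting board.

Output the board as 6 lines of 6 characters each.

Place W at (1,4); scan 8 dirs for brackets.
Dir NW: first cell '.' (not opp) -> no flip
Dir N: first cell '.' (not opp) -> no flip
Dir NE: first cell '.' (not opp) -> no flip
Dir W: first cell '.' (not opp) -> no flip
Dir E: first cell '.' (not opp) -> no flip
Dir SW: opp run (2,3) capped by W -> flip
Dir S: first cell '.' (not opp) -> no flip
Dir SE: first cell '.' (not opp) -> no flip
All flips: (2,3)

Answer: B.W...
.BW.W.
BBBW..
.WWW..
......
......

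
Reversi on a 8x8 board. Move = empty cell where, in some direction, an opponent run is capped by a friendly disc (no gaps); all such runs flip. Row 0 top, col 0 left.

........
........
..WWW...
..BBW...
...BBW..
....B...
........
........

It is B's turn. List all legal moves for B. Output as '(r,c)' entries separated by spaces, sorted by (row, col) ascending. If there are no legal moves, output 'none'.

(1,1): flips 1 -> legal
(1,2): flips 1 -> legal
(1,3): flips 1 -> legal
(1,4): flips 3 -> legal
(1,5): flips 1 -> legal
(2,1): no bracket -> illegal
(2,5): flips 1 -> legal
(3,1): no bracket -> illegal
(3,5): flips 1 -> legal
(3,6): flips 1 -> legal
(4,6): flips 1 -> legal
(5,5): no bracket -> illegal
(5,6): no bracket -> illegal

Answer: (1,1) (1,2) (1,3) (1,4) (1,5) (2,5) (3,5) (3,6) (4,6)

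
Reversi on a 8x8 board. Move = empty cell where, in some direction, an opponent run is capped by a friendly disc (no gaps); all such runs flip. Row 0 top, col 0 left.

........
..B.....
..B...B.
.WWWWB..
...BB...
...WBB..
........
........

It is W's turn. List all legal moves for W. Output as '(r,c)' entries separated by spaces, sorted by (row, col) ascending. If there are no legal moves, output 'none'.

Answer: (0,2) (1,1) (1,3) (1,7) (3,6) (5,2) (5,6) (6,4) (6,5) (6,6)

Derivation:
(0,1): no bracket -> illegal
(0,2): flips 2 -> legal
(0,3): no bracket -> illegal
(1,1): flips 1 -> legal
(1,3): flips 1 -> legal
(1,5): no bracket -> illegal
(1,6): no bracket -> illegal
(1,7): flips 3 -> legal
(2,1): no bracket -> illegal
(2,3): no bracket -> illegal
(2,4): no bracket -> illegal
(2,5): no bracket -> illegal
(2,7): no bracket -> illegal
(3,6): flips 1 -> legal
(3,7): no bracket -> illegal
(4,2): no bracket -> illegal
(4,5): no bracket -> illegal
(4,6): no bracket -> illegal
(5,2): flips 1 -> legal
(5,6): flips 2 -> legal
(6,3): no bracket -> illegal
(6,4): flips 2 -> legal
(6,5): flips 2 -> legal
(6,6): flips 2 -> legal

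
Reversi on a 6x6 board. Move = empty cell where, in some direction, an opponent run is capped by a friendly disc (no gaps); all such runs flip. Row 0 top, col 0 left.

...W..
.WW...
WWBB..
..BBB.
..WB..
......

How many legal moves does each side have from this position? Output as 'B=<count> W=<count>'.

-- B to move --
(0,0): flips 1 -> legal
(0,1): flips 1 -> legal
(0,2): flips 1 -> legal
(0,4): no bracket -> illegal
(1,0): flips 1 -> legal
(1,3): no bracket -> illegal
(1,4): no bracket -> illegal
(3,0): no bracket -> illegal
(3,1): no bracket -> illegal
(4,1): flips 1 -> legal
(5,1): flips 1 -> legal
(5,2): flips 1 -> legal
(5,3): no bracket -> illegal
B mobility = 7
-- W to move --
(1,3): no bracket -> illegal
(1,4): no bracket -> illegal
(2,4): flips 3 -> legal
(2,5): no bracket -> illegal
(3,1): no bracket -> illegal
(3,5): no bracket -> illegal
(4,1): no bracket -> illegal
(4,4): flips 3 -> legal
(4,5): flips 2 -> legal
(5,2): no bracket -> illegal
(5,3): no bracket -> illegal
(5,4): flips 2 -> legal
W mobility = 4

Answer: B=7 W=4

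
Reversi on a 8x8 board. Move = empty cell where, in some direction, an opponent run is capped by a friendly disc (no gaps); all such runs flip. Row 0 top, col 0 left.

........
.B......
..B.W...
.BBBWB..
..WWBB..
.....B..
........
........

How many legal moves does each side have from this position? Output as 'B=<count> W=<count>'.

-- B to move --
(1,3): flips 1 -> legal
(1,4): flips 2 -> legal
(1,5): flips 1 -> legal
(2,3): flips 1 -> legal
(2,5): no bracket -> illegal
(4,1): flips 2 -> legal
(5,1): flips 1 -> legal
(5,2): flips 1 -> legal
(5,3): flips 2 -> legal
(5,4): flips 1 -> legal
B mobility = 9
-- W to move --
(0,0): no bracket -> illegal
(0,1): no bracket -> illegal
(0,2): no bracket -> illegal
(1,0): no bracket -> illegal
(1,2): flips 2 -> legal
(1,3): no bracket -> illegal
(2,0): flips 1 -> legal
(2,1): flips 1 -> legal
(2,3): flips 1 -> legal
(2,5): no bracket -> illegal
(2,6): no bracket -> illegal
(3,0): flips 3 -> legal
(3,6): flips 1 -> legal
(4,0): no bracket -> illegal
(4,1): no bracket -> illegal
(4,6): flips 3 -> legal
(5,3): no bracket -> illegal
(5,4): flips 1 -> legal
(5,6): flips 1 -> legal
(6,4): no bracket -> illegal
(6,5): no bracket -> illegal
(6,6): no bracket -> illegal
W mobility = 9

Answer: B=9 W=9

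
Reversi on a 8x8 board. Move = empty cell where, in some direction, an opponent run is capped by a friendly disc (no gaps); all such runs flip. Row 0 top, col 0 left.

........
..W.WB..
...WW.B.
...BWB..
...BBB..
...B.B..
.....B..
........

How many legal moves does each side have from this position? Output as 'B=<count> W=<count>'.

-- B to move --
(0,1): flips 3 -> legal
(0,2): no bracket -> illegal
(0,3): no bracket -> illegal
(0,4): flips 3 -> legal
(0,5): no bracket -> illegal
(1,1): no bracket -> illegal
(1,3): flips 3 -> legal
(2,1): no bracket -> illegal
(2,2): no bracket -> illegal
(2,5): flips 1 -> legal
(3,2): no bracket -> illegal
B mobility = 4
-- W to move --
(0,4): no bracket -> illegal
(0,5): no bracket -> illegal
(0,6): flips 1 -> legal
(1,6): flips 1 -> legal
(1,7): no bracket -> illegal
(2,2): no bracket -> illegal
(2,5): no bracket -> illegal
(2,7): no bracket -> illegal
(3,2): flips 1 -> legal
(3,6): flips 1 -> legal
(3,7): no bracket -> illegal
(4,2): flips 1 -> legal
(4,6): flips 1 -> legal
(5,2): flips 1 -> legal
(5,4): flips 1 -> legal
(5,6): flips 1 -> legal
(6,2): no bracket -> illegal
(6,3): flips 3 -> legal
(6,4): no bracket -> illegal
(6,6): no bracket -> illegal
(7,4): no bracket -> illegal
(7,5): no bracket -> illegal
(7,6): no bracket -> illegal
W mobility = 10

Answer: B=4 W=10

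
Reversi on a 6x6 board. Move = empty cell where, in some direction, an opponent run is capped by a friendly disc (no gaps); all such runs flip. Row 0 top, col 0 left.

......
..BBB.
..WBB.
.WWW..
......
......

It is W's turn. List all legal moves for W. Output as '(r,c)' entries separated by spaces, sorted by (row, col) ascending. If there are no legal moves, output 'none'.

(0,1): no bracket -> illegal
(0,2): flips 1 -> legal
(0,3): flips 2 -> legal
(0,4): flips 1 -> legal
(0,5): flips 2 -> legal
(1,1): no bracket -> illegal
(1,5): flips 1 -> legal
(2,1): no bracket -> illegal
(2,5): flips 2 -> legal
(3,4): no bracket -> illegal
(3,5): no bracket -> illegal

Answer: (0,2) (0,3) (0,4) (0,5) (1,5) (2,5)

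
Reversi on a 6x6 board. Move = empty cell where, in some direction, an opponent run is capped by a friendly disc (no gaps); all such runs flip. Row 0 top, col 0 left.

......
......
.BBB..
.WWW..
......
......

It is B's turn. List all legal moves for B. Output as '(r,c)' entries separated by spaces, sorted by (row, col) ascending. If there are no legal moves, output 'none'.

Answer: (4,0) (4,1) (4,2) (4,3) (4,4)

Derivation:
(2,0): no bracket -> illegal
(2,4): no bracket -> illegal
(3,0): no bracket -> illegal
(3,4): no bracket -> illegal
(4,0): flips 1 -> legal
(4,1): flips 2 -> legal
(4,2): flips 1 -> legal
(4,3): flips 2 -> legal
(4,4): flips 1 -> legal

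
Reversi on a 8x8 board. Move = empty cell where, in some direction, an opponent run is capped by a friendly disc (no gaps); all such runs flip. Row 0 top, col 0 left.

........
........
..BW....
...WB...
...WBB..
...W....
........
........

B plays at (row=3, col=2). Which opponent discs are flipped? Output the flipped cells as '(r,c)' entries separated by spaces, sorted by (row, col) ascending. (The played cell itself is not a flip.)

Answer: (3,3)

Derivation:
Dir NW: first cell '.' (not opp) -> no flip
Dir N: first cell 'B' (not opp) -> no flip
Dir NE: opp run (2,3), next='.' -> no flip
Dir W: first cell '.' (not opp) -> no flip
Dir E: opp run (3,3) capped by B -> flip
Dir SW: first cell '.' (not opp) -> no flip
Dir S: first cell '.' (not opp) -> no flip
Dir SE: opp run (4,3), next='.' -> no flip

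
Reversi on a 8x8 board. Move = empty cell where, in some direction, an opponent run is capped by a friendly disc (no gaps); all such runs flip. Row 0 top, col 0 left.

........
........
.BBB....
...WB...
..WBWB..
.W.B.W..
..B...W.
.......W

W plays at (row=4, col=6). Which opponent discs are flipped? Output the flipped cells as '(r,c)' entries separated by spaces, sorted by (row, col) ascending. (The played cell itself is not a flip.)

Answer: (4,5)

Derivation:
Dir NW: first cell '.' (not opp) -> no flip
Dir N: first cell '.' (not opp) -> no flip
Dir NE: first cell '.' (not opp) -> no flip
Dir W: opp run (4,5) capped by W -> flip
Dir E: first cell '.' (not opp) -> no flip
Dir SW: first cell 'W' (not opp) -> no flip
Dir S: first cell '.' (not opp) -> no flip
Dir SE: first cell '.' (not opp) -> no flip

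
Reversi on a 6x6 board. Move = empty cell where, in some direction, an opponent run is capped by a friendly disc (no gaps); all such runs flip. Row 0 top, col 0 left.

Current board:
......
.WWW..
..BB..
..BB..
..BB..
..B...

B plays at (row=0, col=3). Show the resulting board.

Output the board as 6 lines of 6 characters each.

Answer: ...B..
.WWB..
..BB..
..BB..
..BB..
..B...

Derivation:
Place B at (0,3); scan 8 dirs for brackets.
Dir NW: edge -> no flip
Dir N: edge -> no flip
Dir NE: edge -> no flip
Dir W: first cell '.' (not opp) -> no flip
Dir E: first cell '.' (not opp) -> no flip
Dir SW: opp run (1,2), next='.' -> no flip
Dir S: opp run (1,3) capped by B -> flip
Dir SE: first cell '.' (not opp) -> no flip
All flips: (1,3)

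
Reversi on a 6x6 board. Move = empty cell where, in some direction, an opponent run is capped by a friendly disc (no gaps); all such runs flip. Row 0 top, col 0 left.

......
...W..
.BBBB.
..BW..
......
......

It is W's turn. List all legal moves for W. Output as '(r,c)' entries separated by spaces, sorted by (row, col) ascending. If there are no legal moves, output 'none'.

Answer: (1,1) (1,5) (3,1) (3,5)

Derivation:
(1,0): no bracket -> illegal
(1,1): flips 1 -> legal
(1,2): no bracket -> illegal
(1,4): no bracket -> illegal
(1,5): flips 1 -> legal
(2,0): no bracket -> illegal
(2,5): no bracket -> illegal
(3,0): no bracket -> illegal
(3,1): flips 2 -> legal
(3,4): no bracket -> illegal
(3,5): flips 1 -> legal
(4,1): no bracket -> illegal
(4,2): no bracket -> illegal
(4,3): no bracket -> illegal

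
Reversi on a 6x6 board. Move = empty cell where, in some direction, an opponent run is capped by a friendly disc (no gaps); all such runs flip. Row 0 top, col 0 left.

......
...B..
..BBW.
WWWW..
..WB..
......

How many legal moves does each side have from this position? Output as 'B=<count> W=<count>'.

Answer: B=7 W=10

Derivation:
-- B to move --
(1,4): no bracket -> illegal
(1,5): no bracket -> illegal
(2,0): no bracket -> illegal
(2,1): flips 1 -> legal
(2,5): flips 1 -> legal
(3,4): no bracket -> illegal
(3,5): flips 1 -> legal
(4,0): flips 1 -> legal
(4,1): flips 2 -> legal
(4,4): flips 1 -> legal
(5,1): no bracket -> illegal
(5,2): flips 2 -> legal
(5,3): no bracket -> illegal
B mobility = 7
-- W to move --
(0,2): flips 1 -> legal
(0,3): flips 2 -> legal
(0,4): flips 2 -> legal
(1,1): flips 1 -> legal
(1,2): flips 1 -> legal
(1,4): flips 1 -> legal
(2,1): flips 2 -> legal
(3,4): no bracket -> illegal
(4,4): flips 1 -> legal
(5,2): no bracket -> illegal
(5,3): flips 1 -> legal
(5,4): flips 1 -> legal
W mobility = 10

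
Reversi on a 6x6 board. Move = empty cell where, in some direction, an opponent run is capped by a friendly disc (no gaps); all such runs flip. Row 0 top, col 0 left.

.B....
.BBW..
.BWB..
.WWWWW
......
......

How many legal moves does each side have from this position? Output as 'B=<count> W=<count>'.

-- B to move --
(0,2): no bracket -> illegal
(0,3): flips 1 -> legal
(0,4): no bracket -> illegal
(1,4): flips 1 -> legal
(2,0): no bracket -> illegal
(2,4): no bracket -> illegal
(2,5): no bracket -> illegal
(3,0): no bracket -> illegal
(4,0): no bracket -> illegal
(4,1): flips 2 -> legal
(4,2): flips 2 -> legal
(4,3): flips 2 -> legal
(4,4): flips 2 -> legal
(4,5): flips 1 -> legal
B mobility = 7
-- W to move --
(0,0): flips 1 -> legal
(0,2): flips 1 -> legal
(0,3): no bracket -> illegal
(1,0): flips 3 -> legal
(1,4): flips 1 -> legal
(2,0): flips 1 -> legal
(2,4): flips 1 -> legal
(3,0): no bracket -> illegal
W mobility = 6

Answer: B=7 W=6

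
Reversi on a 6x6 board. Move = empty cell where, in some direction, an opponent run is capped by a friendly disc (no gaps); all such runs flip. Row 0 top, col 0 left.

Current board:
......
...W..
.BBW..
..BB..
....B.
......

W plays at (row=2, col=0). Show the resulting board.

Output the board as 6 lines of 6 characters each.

Answer: ......
...W..
WWWW..
..BB..
....B.
......

Derivation:
Place W at (2,0); scan 8 dirs for brackets.
Dir NW: edge -> no flip
Dir N: first cell '.' (not opp) -> no flip
Dir NE: first cell '.' (not opp) -> no flip
Dir W: edge -> no flip
Dir E: opp run (2,1) (2,2) capped by W -> flip
Dir SW: edge -> no flip
Dir S: first cell '.' (not opp) -> no flip
Dir SE: first cell '.' (not opp) -> no flip
All flips: (2,1) (2,2)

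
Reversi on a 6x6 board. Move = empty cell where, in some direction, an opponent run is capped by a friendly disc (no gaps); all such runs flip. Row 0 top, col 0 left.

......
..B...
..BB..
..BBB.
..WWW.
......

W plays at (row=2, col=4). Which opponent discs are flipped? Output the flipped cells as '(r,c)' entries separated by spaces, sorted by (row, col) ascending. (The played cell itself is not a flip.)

Dir NW: first cell '.' (not opp) -> no flip
Dir N: first cell '.' (not opp) -> no flip
Dir NE: first cell '.' (not opp) -> no flip
Dir W: opp run (2,3) (2,2), next='.' -> no flip
Dir E: first cell '.' (not opp) -> no flip
Dir SW: opp run (3,3) capped by W -> flip
Dir S: opp run (3,4) capped by W -> flip
Dir SE: first cell '.' (not opp) -> no flip

Answer: (3,3) (3,4)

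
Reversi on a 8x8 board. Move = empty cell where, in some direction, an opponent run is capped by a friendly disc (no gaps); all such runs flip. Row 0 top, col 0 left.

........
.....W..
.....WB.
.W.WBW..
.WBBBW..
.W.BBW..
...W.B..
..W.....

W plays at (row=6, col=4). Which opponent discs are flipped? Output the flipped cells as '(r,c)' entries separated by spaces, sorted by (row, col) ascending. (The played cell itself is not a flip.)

Answer: (4,2) (5,3)

Derivation:
Dir NW: opp run (5,3) (4,2) capped by W -> flip
Dir N: opp run (5,4) (4,4) (3,4), next='.' -> no flip
Dir NE: first cell 'W' (not opp) -> no flip
Dir W: first cell 'W' (not opp) -> no flip
Dir E: opp run (6,5), next='.' -> no flip
Dir SW: first cell '.' (not opp) -> no flip
Dir S: first cell '.' (not opp) -> no flip
Dir SE: first cell '.' (not opp) -> no flip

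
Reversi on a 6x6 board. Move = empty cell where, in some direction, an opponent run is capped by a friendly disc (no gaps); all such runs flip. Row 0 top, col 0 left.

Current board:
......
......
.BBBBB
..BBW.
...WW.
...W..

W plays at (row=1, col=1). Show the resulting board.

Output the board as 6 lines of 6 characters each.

Place W at (1,1); scan 8 dirs for brackets.
Dir NW: first cell '.' (not opp) -> no flip
Dir N: first cell '.' (not opp) -> no flip
Dir NE: first cell '.' (not opp) -> no flip
Dir W: first cell '.' (not opp) -> no flip
Dir E: first cell '.' (not opp) -> no flip
Dir SW: first cell '.' (not opp) -> no flip
Dir S: opp run (2,1), next='.' -> no flip
Dir SE: opp run (2,2) (3,3) capped by W -> flip
All flips: (2,2) (3,3)

Answer: ......
.W....
.BWBBB
..BWW.
...WW.
...W..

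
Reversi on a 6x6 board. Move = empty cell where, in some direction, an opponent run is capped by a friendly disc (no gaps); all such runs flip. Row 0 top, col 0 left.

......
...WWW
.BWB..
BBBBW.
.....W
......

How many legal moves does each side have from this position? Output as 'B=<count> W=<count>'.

Answer: B=6 W=8

Derivation:
-- B to move --
(0,2): no bracket -> illegal
(0,3): flips 1 -> legal
(0,4): flips 2 -> legal
(0,5): flips 1 -> legal
(1,1): flips 1 -> legal
(1,2): flips 1 -> legal
(2,4): no bracket -> illegal
(2,5): no bracket -> illegal
(3,5): flips 1 -> legal
(4,3): no bracket -> illegal
(4,4): no bracket -> illegal
(5,4): no bracket -> illegal
(5,5): no bracket -> illegal
B mobility = 6
-- W to move --
(1,0): no bracket -> illegal
(1,1): no bracket -> illegal
(1,2): flips 1 -> legal
(2,0): flips 1 -> legal
(2,4): flips 1 -> legal
(4,0): flips 1 -> legal
(4,1): flips 2 -> legal
(4,2): flips 1 -> legal
(4,3): flips 2 -> legal
(4,4): flips 1 -> legal
W mobility = 8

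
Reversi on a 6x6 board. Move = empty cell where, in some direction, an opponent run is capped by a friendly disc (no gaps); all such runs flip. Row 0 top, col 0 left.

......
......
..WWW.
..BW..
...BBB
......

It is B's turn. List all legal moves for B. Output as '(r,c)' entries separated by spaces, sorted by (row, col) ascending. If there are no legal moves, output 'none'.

(1,1): flips 2 -> legal
(1,2): flips 1 -> legal
(1,3): flips 2 -> legal
(1,4): flips 1 -> legal
(1,5): no bracket -> illegal
(2,1): no bracket -> illegal
(2,5): no bracket -> illegal
(3,1): no bracket -> illegal
(3,4): flips 1 -> legal
(3,5): no bracket -> illegal
(4,2): no bracket -> illegal

Answer: (1,1) (1,2) (1,3) (1,4) (3,4)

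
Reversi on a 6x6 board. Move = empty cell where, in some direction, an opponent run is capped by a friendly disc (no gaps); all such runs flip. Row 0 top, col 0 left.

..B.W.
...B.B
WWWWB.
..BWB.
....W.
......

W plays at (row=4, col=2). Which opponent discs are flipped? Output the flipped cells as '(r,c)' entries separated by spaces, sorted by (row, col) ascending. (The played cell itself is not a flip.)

Dir NW: first cell '.' (not opp) -> no flip
Dir N: opp run (3,2) capped by W -> flip
Dir NE: first cell 'W' (not opp) -> no flip
Dir W: first cell '.' (not opp) -> no flip
Dir E: first cell '.' (not opp) -> no flip
Dir SW: first cell '.' (not opp) -> no flip
Dir S: first cell '.' (not opp) -> no flip
Dir SE: first cell '.' (not opp) -> no flip

Answer: (3,2)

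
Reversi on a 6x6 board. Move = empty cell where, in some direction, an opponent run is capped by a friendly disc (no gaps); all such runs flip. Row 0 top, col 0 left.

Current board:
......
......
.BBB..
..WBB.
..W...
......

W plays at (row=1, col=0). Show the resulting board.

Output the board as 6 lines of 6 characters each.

Place W at (1,0); scan 8 dirs for brackets.
Dir NW: edge -> no flip
Dir N: first cell '.' (not opp) -> no flip
Dir NE: first cell '.' (not opp) -> no flip
Dir W: edge -> no flip
Dir E: first cell '.' (not opp) -> no flip
Dir SW: edge -> no flip
Dir S: first cell '.' (not opp) -> no flip
Dir SE: opp run (2,1) capped by W -> flip
All flips: (2,1)

Answer: ......
W.....
.WBB..
..WBB.
..W...
......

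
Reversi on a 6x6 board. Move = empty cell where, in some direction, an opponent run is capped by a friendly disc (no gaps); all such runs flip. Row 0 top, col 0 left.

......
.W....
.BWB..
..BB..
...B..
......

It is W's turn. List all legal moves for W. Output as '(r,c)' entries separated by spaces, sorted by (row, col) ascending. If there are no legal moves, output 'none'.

(1,0): no bracket -> illegal
(1,2): no bracket -> illegal
(1,3): no bracket -> illegal
(1,4): no bracket -> illegal
(2,0): flips 1 -> legal
(2,4): flips 1 -> legal
(3,0): no bracket -> illegal
(3,1): flips 1 -> legal
(3,4): no bracket -> illegal
(4,1): no bracket -> illegal
(4,2): flips 1 -> legal
(4,4): flips 1 -> legal
(5,2): no bracket -> illegal
(5,3): no bracket -> illegal
(5,4): no bracket -> illegal

Answer: (2,0) (2,4) (3,1) (4,2) (4,4)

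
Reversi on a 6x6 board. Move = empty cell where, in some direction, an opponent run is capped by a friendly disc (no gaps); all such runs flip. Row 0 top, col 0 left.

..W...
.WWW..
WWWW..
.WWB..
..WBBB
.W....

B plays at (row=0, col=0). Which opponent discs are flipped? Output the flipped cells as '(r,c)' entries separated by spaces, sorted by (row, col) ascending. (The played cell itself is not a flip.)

Answer: (1,1) (2,2)

Derivation:
Dir NW: edge -> no flip
Dir N: edge -> no flip
Dir NE: edge -> no flip
Dir W: edge -> no flip
Dir E: first cell '.' (not opp) -> no flip
Dir SW: edge -> no flip
Dir S: first cell '.' (not opp) -> no flip
Dir SE: opp run (1,1) (2,2) capped by B -> flip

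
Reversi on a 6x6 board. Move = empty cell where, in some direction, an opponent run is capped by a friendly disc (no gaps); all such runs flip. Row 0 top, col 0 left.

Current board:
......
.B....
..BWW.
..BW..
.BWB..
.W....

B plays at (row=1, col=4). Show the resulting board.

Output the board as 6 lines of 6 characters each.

Answer: ......
.B..B.
..BBW.
..BW..
.BWB..
.W....

Derivation:
Place B at (1,4); scan 8 dirs for brackets.
Dir NW: first cell '.' (not opp) -> no flip
Dir N: first cell '.' (not opp) -> no flip
Dir NE: first cell '.' (not opp) -> no flip
Dir W: first cell '.' (not opp) -> no flip
Dir E: first cell '.' (not opp) -> no flip
Dir SW: opp run (2,3) capped by B -> flip
Dir S: opp run (2,4), next='.' -> no flip
Dir SE: first cell '.' (not opp) -> no flip
All flips: (2,3)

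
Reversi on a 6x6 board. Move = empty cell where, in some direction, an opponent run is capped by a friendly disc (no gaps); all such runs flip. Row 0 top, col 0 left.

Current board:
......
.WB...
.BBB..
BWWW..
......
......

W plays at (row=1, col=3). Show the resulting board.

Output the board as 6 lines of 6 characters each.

Place W at (1,3); scan 8 dirs for brackets.
Dir NW: first cell '.' (not opp) -> no flip
Dir N: first cell '.' (not opp) -> no flip
Dir NE: first cell '.' (not opp) -> no flip
Dir W: opp run (1,2) capped by W -> flip
Dir E: first cell '.' (not opp) -> no flip
Dir SW: opp run (2,2) capped by W -> flip
Dir S: opp run (2,3) capped by W -> flip
Dir SE: first cell '.' (not opp) -> no flip
All flips: (1,2) (2,2) (2,3)

Answer: ......
.WWW..
.BWW..
BWWW..
......
......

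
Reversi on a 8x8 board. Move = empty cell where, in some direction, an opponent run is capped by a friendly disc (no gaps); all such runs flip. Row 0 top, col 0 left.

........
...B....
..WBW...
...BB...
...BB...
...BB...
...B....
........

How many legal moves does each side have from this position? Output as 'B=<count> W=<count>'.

Answer: B=7 W=5

Derivation:
-- B to move --
(1,1): flips 1 -> legal
(1,2): no bracket -> illegal
(1,4): flips 1 -> legal
(1,5): flips 1 -> legal
(2,1): flips 1 -> legal
(2,5): flips 1 -> legal
(3,1): flips 1 -> legal
(3,2): no bracket -> illegal
(3,5): flips 1 -> legal
B mobility = 7
-- W to move --
(0,2): flips 1 -> legal
(0,3): no bracket -> illegal
(0,4): flips 1 -> legal
(1,2): no bracket -> illegal
(1,4): no bracket -> illegal
(2,5): no bracket -> illegal
(3,2): no bracket -> illegal
(3,5): no bracket -> illegal
(4,2): flips 1 -> legal
(4,5): no bracket -> illegal
(5,2): no bracket -> illegal
(5,5): flips 2 -> legal
(6,2): no bracket -> illegal
(6,4): flips 3 -> legal
(6,5): no bracket -> illegal
(7,2): no bracket -> illegal
(7,3): no bracket -> illegal
(7,4): no bracket -> illegal
W mobility = 5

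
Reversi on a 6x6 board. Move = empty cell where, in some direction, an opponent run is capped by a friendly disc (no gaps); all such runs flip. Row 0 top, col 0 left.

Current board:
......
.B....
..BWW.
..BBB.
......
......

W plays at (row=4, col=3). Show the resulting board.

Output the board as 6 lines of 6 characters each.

Answer: ......
.B....
..BWW.
..BWB.
...W..
......

Derivation:
Place W at (4,3); scan 8 dirs for brackets.
Dir NW: opp run (3,2), next='.' -> no flip
Dir N: opp run (3,3) capped by W -> flip
Dir NE: opp run (3,4), next='.' -> no flip
Dir W: first cell '.' (not opp) -> no flip
Dir E: first cell '.' (not opp) -> no flip
Dir SW: first cell '.' (not opp) -> no flip
Dir S: first cell '.' (not opp) -> no flip
Dir SE: first cell '.' (not opp) -> no flip
All flips: (3,3)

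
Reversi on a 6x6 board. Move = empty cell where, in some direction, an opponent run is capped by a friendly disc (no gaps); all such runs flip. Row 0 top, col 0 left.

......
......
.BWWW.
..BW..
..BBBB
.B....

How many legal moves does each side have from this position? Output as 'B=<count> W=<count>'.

Answer: B=7 W=6

Derivation:
-- B to move --
(1,1): flips 2 -> legal
(1,2): flips 1 -> legal
(1,3): flips 2 -> legal
(1,4): flips 1 -> legal
(1,5): flips 2 -> legal
(2,5): flips 3 -> legal
(3,1): no bracket -> illegal
(3,4): flips 1 -> legal
(3,5): no bracket -> illegal
B mobility = 7
-- W to move --
(1,0): no bracket -> illegal
(1,1): no bracket -> illegal
(1,2): no bracket -> illegal
(2,0): flips 1 -> legal
(3,0): no bracket -> illegal
(3,1): flips 1 -> legal
(3,4): no bracket -> illegal
(3,5): no bracket -> illegal
(4,0): no bracket -> illegal
(4,1): flips 1 -> legal
(5,0): no bracket -> illegal
(5,2): flips 2 -> legal
(5,3): flips 1 -> legal
(5,4): no bracket -> illegal
(5,5): flips 1 -> legal
W mobility = 6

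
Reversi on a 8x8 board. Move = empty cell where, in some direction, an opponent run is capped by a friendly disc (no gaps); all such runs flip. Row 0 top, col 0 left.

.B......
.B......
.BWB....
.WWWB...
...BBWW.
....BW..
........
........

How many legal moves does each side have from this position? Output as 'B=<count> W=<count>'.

-- B to move --
(1,2): no bracket -> illegal
(1,3): no bracket -> illegal
(2,0): no bracket -> illegal
(2,4): no bracket -> illegal
(3,0): flips 3 -> legal
(3,5): no bracket -> illegal
(3,6): flips 1 -> legal
(3,7): no bracket -> illegal
(4,0): no bracket -> illegal
(4,1): flips 2 -> legal
(4,2): no bracket -> illegal
(4,7): flips 2 -> legal
(5,6): flips 2 -> legal
(5,7): no bracket -> illegal
(6,4): no bracket -> illegal
(6,5): no bracket -> illegal
(6,6): flips 1 -> legal
B mobility = 6
-- W to move --
(0,0): flips 1 -> legal
(0,2): no bracket -> illegal
(1,0): flips 1 -> legal
(1,2): flips 2 -> legal
(1,3): flips 1 -> legal
(1,4): flips 1 -> legal
(2,0): flips 1 -> legal
(2,4): flips 1 -> legal
(2,5): no bracket -> illegal
(3,0): no bracket -> illegal
(3,5): flips 1 -> legal
(4,2): flips 2 -> legal
(5,2): no bracket -> illegal
(5,3): flips 2 -> legal
(6,3): flips 1 -> legal
(6,4): no bracket -> illegal
(6,5): flips 2 -> legal
W mobility = 12

Answer: B=6 W=12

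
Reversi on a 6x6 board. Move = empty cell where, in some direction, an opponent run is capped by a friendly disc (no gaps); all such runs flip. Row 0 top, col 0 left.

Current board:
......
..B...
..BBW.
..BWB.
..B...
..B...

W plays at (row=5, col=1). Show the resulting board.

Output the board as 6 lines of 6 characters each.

Answer: ......
..B...
..BBW.
..BWB.
..W...
.WB...

Derivation:
Place W at (5,1); scan 8 dirs for brackets.
Dir NW: first cell '.' (not opp) -> no flip
Dir N: first cell '.' (not opp) -> no flip
Dir NE: opp run (4,2) capped by W -> flip
Dir W: first cell '.' (not opp) -> no flip
Dir E: opp run (5,2), next='.' -> no flip
Dir SW: edge -> no flip
Dir S: edge -> no flip
Dir SE: edge -> no flip
All flips: (4,2)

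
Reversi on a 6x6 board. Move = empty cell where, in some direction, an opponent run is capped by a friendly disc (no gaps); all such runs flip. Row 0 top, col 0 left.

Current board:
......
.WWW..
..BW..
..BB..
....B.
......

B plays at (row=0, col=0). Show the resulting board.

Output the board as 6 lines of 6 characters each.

Place B at (0,0); scan 8 dirs for brackets.
Dir NW: edge -> no flip
Dir N: edge -> no flip
Dir NE: edge -> no flip
Dir W: edge -> no flip
Dir E: first cell '.' (not opp) -> no flip
Dir SW: edge -> no flip
Dir S: first cell '.' (not opp) -> no flip
Dir SE: opp run (1,1) capped by B -> flip
All flips: (1,1)

Answer: B.....
.BWW..
..BW..
..BB..
....B.
......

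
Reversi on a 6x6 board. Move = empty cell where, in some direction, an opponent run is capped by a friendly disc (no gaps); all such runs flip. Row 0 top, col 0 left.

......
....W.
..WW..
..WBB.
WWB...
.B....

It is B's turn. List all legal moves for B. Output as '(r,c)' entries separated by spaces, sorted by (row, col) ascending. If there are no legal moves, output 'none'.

Answer: (1,1) (1,2) (1,3) (3,1)

Derivation:
(0,3): no bracket -> illegal
(0,4): no bracket -> illegal
(0,5): no bracket -> illegal
(1,1): flips 1 -> legal
(1,2): flips 3 -> legal
(1,3): flips 1 -> legal
(1,5): no bracket -> illegal
(2,1): no bracket -> illegal
(2,4): no bracket -> illegal
(2,5): no bracket -> illegal
(3,0): no bracket -> illegal
(3,1): flips 2 -> legal
(4,3): no bracket -> illegal
(5,0): no bracket -> illegal
(5,2): no bracket -> illegal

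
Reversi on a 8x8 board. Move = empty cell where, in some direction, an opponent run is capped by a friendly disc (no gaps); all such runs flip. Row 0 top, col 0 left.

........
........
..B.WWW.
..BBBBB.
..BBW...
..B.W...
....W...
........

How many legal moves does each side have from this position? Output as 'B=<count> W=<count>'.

Answer: B=10 W=8

Derivation:
-- B to move --
(1,3): flips 1 -> legal
(1,4): flips 2 -> legal
(1,5): flips 2 -> legal
(1,6): flips 2 -> legal
(1,7): flips 1 -> legal
(2,3): no bracket -> illegal
(2,7): no bracket -> illegal
(3,7): no bracket -> illegal
(4,5): flips 1 -> legal
(5,3): flips 1 -> legal
(5,5): flips 1 -> legal
(6,3): no bracket -> illegal
(6,5): flips 1 -> legal
(7,3): no bracket -> illegal
(7,4): flips 3 -> legal
(7,5): no bracket -> illegal
B mobility = 10
-- W to move --
(1,1): flips 2 -> legal
(1,2): no bracket -> illegal
(1,3): no bracket -> illegal
(2,1): flips 2 -> legal
(2,3): no bracket -> illegal
(2,7): no bracket -> illegal
(3,1): no bracket -> illegal
(3,7): no bracket -> illegal
(4,1): flips 2 -> legal
(4,5): flips 1 -> legal
(4,6): flips 2 -> legal
(4,7): flips 1 -> legal
(5,1): flips 2 -> legal
(5,3): no bracket -> illegal
(6,1): flips 3 -> legal
(6,2): no bracket -> illegal
(6,3): no bracket -> illegal
W mobility = 8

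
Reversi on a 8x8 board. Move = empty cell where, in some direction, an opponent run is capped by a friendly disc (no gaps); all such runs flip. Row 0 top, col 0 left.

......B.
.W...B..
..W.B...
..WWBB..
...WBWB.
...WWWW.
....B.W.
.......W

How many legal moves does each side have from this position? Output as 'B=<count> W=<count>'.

-- B to move --
(0,0): flips 3 -> legal
(0,1): no bracket -> illegal
(0,2): no bracket -> illegal
(1,0): no bracket -> illegal
(1,2): no bracket -> illegal
(1,3): no bracket -> illegal
(2,0): no bracket -> illegal
(2,1): no bracket -> illegal
(2,3): no bracket -> illegal
(3,1): flips 2 -> legal
(3,6): no bracket -> illegal
(4,1): no bracket -> illegal
(4,2): flips 3 -> legal
(4,7): no bracket -> illegal
(5,2): flips 1 -> legal
(5,7): no bracket -> illegal
(6,2): flips 1 -> legal
(6,3): no bracket -> illegal
(6,5): flips 2 -> legal
(6,7): flips 2 -> legal
(7,5): no bracket -> illegal
(7,6): flips 2 -> legal
B mobility = 8
-- W to move --
(0,4): no bracket -> illegal
(0,5): no bracket -> illegal
(0,7): no bracket -> illegal
(1,3): no bracket -> illegal
(1,4): flips 3 -> legal
(1,6): no bracket -> illegal
(1,7): no bracket -> illegal
(2,3): flips 1 -> legal
(2,5): flips 2 -> legal
(2,6): flips 2 -> legal
(3,6): flips 3 -> legal
(3,7): flips 1 -> legal
(4,7): flips 1 -> legal
(5,7): no bracket -> illegal
(6,3): no bracket -> illegal
(6,5): no bracket -> illegal
(7,3): flips 1 -> legal
(7,4): flips 1 -> legal
(7,5): flips 1 -> legal
W mobility = 10

Answer: B=8 W=10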